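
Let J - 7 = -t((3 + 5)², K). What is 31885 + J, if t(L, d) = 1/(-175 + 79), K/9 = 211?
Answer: 3061633/96 ≈ 31892.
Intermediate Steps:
K = 1899 (K = 9*211 = 1899)
t(L, d) = -1/96 (t(L, d) = 1/(-96) = -1/96)
J = 673/96 (J = 7 - 1*(-1/96) = 7 + 1/96 = 673/96 ≈ 7.0104)
31885 + J = 31885 + 673/96 = 3061633/96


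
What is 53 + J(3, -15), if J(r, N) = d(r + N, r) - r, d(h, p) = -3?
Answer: 47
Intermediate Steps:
J(r, N) = -3 - r
53 + J(3, -15) = 53 + (-3 - 1*3) = 53 + (-3 - 3) = 53 - 6 = 47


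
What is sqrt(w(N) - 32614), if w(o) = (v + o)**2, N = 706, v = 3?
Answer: sqrt(470067) ≈ 685.61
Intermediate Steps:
w(o) = (3 + o)**2
sqrt(w(N) - 32614) = sqrt((3 + 706)**2 - 32614) = sqrt(709**2 - 32614) = sqrt(502681 - 32614) = sqrt(470067)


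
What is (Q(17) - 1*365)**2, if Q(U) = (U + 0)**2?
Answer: 5776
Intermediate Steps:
Q(U) = U**2
(Q(17) - 1*365)**2 = (17**2 - 1*365)**2 = (289 - 365)**2 = (-76)**2 = 5776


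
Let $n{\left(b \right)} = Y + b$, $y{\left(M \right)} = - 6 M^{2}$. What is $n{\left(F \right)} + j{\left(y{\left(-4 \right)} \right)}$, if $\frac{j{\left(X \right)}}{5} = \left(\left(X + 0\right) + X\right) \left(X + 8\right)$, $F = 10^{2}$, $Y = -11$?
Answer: $84569$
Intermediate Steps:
$F = 100$
$n{\left(b \right)} = -11 + b$
$j{\left(X \right)} = 10 X \left(8 + X\right)$ ($j{\left(X \right)} = 5 \left(\left(X + 0\right) + X\right) \left(X + 8\right) = 5 \left(X + X\right) \left(8 + X\right) = 5 \cdot 2 X \left(8 + X\right) = 10 X \left(8 + X\right)$)
$n{\left(F \right)} + j{\left(y{\left(-4 \right)} \right)} = \left(-11 + 100\right) + 10 \left(- 6 \left(-4\right)^{2}\right) \left(8 - 6 \left(-4\right)^{2}\right) = 89 + 10 \left(\left(-6\right) 16\right) \left(8 - 96\right) = 89 + 10 \left(-96\right) \left(8 - 96\right) = 89 + 10 \left(-96\right) \left(-88\right) = 89 + 84480 = 84569$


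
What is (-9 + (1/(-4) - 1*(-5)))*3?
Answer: -51/4 ≈ -12.750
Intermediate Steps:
(-9 + (1/(-4) - 1*(-5)))*3 = (-9 + (-1/4 + 5))*3 = (-9 + 19/4)*3 = -17/4*3 = -51/4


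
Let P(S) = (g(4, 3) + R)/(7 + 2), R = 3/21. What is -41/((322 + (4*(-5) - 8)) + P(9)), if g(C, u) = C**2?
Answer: -2583/18635 ≈ -0.13861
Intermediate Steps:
R = 1/7 (R = 3*(1/21) = 1/7 ≈ 0.14286)
P(S) = 113/63 (P(S) = (4**2 + 1/7)/(7 + 2) = (16 + 1/7)/9 = (113/7)*(1/9) = 113/63)
-41/((322 + (4*(-5) - 8)) + P(9)) = -41/((322 + (4*(-5) - 8)) + 113/63) = -41/((322 + (-20 - 8)) + 113/63) = -41/((322 - 28) + 113/63) = -41/(294 + 113/63) = -41/(18635/63) = (63/18635)*(-41) = -2583/18635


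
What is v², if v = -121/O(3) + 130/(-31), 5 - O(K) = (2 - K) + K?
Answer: 17147881/8649 ≈ 1982.6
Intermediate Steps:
O(K) = 3 (O(K) = 5 - ((2 - K) + K) = 5 - 1*2 = 5 - 2 = 3)
v = -4141/93 (v = -121/3 + 130/(-31) = -121*⅓ + 130*(-1/31) = -121/3 - 130/31 = -4141/93 ≈ -44.527)
v² = (-4141/93)² = 17147881/8649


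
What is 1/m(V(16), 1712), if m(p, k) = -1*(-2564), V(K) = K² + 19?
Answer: 1/2564 ≈ 0.00039002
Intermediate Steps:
V(K) = 19 + K²
m(p, k) = 2564
1/m(V(16), 1712) = 1/2564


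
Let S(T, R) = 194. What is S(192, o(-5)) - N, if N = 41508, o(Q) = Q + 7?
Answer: -41314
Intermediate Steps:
o(Q) = 7 + Q
S(192, o(-5)) - N = 194 - 1*41508 = 194 - 41508 = -41314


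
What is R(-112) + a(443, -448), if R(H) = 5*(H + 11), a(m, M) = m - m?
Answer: -505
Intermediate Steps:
a(m, M) = 0
R(H) = 55 + 5*H (R(H) = 5*(11 + H) = 55 + 5*H)
R(-112) + a(443, -448) = (55 + 5*(-112)) + 0 = (55 - 560) + 0 = -505 + 0 = -505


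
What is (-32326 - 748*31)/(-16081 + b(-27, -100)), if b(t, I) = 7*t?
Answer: 27757/8135 ≈ 3.4120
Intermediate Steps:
(-32326 - 748*31)/(-16081 + b(-27, -100)) = (-32326 - 748*31)/(-16081 + 7*(-27)) = (-32326 - 23188)/(-16081 - 189) = -55514/(-16270) = -55514*(-1/16270) = 27757/8135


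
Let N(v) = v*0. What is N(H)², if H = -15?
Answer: 0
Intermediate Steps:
N(v) = 0
N(H)² = 0² = 0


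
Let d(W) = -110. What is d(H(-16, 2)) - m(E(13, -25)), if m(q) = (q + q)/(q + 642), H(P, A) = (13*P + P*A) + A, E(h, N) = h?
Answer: -72076/655 ≈ -110.04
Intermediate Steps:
H(P, A) = A + 13*P + A*P (H(P, A) = (13*P + A*P) + A = A + 13*P + A*P)
m(q) = 2*q/(642 + q) (m(q) = (2*q)/(642 + q) = 2*q/(642 + q))
d(H(-16, 2)) - m(E(13, -25)) = -110 - 2*13/(642 + 13) = -110 - 2*13/655 = -110 - 1*26/655 = -110 - 26/655 = -72076/655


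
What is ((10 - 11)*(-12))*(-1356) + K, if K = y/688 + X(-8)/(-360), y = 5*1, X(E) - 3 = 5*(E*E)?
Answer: -503808673/30960 ≈ -16273.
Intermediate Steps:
X(E) = 3 + 5*E² (X(E) = 3 + 5*(E*E) = 3 + 5*E²)
y = 5
K = -27553/30960 (K = 5/688 + (3 + 5*(-8)²)/(-360) = 5*(1/688) + (3 + 5*64)*(-1/360) = 5/688 + (3 + 320)*(-1/360) = 5/688 + 323*(-1/360) = 5/688 - 323/360 = -27553/30960 ≈ -0.88995)
((10 - 11)*(-12))*(-1356) + K = ((10 - 11)*(-12))*(-1356) - 27553/30960 = -1*(-12)*(-1356) - 27553/30960 = 12*(-1356) - 27553/30960 = -16272 - 27553/30960 = -503808673/30960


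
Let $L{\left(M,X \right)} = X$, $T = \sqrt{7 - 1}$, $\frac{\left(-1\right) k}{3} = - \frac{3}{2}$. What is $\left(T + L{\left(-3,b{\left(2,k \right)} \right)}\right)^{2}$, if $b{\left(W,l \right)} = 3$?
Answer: $\left(3 + \sqrt{6}\right)^{2} \approx 29.697$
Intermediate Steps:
$k = \frac{9}{2}$ ($k = - 3 \left(- \frac{3}{2}\right) = - 3 \left(\left(-3\right) \frac{1}{2}\right) = \left(-3\right) \left(- \frac{3}{2}\right) = \frac{9}{2} \approx 4.5$)
$T = \sqrt{6} \approx 2.4495$
$\left(T + L{\left(-3,b{\left(2,k \right)} \right)}\right)^{2} = \left(\sqrt{6} + 3\right)^{2} = \left(3 + \sqrt{6}\right)^{2}$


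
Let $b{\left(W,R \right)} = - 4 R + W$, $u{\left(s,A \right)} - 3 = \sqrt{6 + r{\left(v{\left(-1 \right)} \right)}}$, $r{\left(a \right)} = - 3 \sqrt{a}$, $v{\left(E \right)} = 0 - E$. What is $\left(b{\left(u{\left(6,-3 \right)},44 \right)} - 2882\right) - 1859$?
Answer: $-4914 + \sqrt{3} \approx -4912.3$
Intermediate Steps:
$v{\left(E \right)} = - E$
$u{\left(s,A \right)} = 3 + \sqrt{3}$ ($u{\left(s,A \right)} = 3 + \sqrt{6 - 3 \sqrt{\left(-1\right) \left(-1\right)}} = 3 + \sqrt{6 - 3 \sqrt{1}} = 3 + \sqrt{6 - 3} = 3 + \sqrt{3}$)
$b{\left(W,R \right)} = W - 4 R$
$\left(b{\left(u{\left(6,-3 \right)},44 \right)} - 2882\right) - 1859 = \left(\left(\left(3 + \sqrt{3}\right) - 176\right) - 2882\right) - 1859 = \left(\left(-173 + \sqrt{3}\right) - 2882\right) - 1859 = \left(-3055 + \sqrt{3}\right) - 1859 = -4914 + \sqrt{3}$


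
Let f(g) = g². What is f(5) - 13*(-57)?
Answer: 766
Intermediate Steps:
f(5) - 13*(-57) = 5² - 13*(-57) = 25 + 741 = 766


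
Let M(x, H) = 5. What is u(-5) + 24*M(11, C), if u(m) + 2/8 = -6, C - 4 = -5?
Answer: 455/4 ≈ 113.75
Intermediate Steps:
C = -1 (C = 4 - 5 = -1)
u(m) = -25/4 (u(m) = -¼ - 6 = -25/4)
u(-5) + 24*M(11, C) = -25/4 + 24*5 = -25/4 + 120 = 455/4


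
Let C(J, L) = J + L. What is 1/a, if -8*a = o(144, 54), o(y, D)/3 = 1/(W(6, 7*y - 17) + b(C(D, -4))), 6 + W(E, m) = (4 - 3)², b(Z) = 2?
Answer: 8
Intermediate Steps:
W(E, m) = -5 (W(E, m) = -6 + (4 - 3)² = -6 + 1² = -6 + 1 = -5)
o(y, D) = -1 (o(y, D) = 3/(-5 + 2) = 3/(-3) = 3*(-⅓) = -1)
a = ⅛ (a = -⅛*(-1) = ⅛ ≈ 0.12500)
1/a = 1/(⅛) = 8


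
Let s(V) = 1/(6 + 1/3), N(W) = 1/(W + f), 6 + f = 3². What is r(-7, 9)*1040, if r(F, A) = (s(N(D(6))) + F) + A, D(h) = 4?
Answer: 42640/19 ≈ 2244.2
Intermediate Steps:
f = 3 (f = -6 + 3² = -6 + 9 = 3)
N(W) = 1/(3 + W) (N(W) = 1/(W + 3) = 1/(3 + W))
s(V) = 3/19 (s(V) = 1/(6 + ⅓) = 1/(19/3) = 3/19)
r(F, A) = 3/19 + A + F (r(F, A) = (3/19 + F) + A = 3/19 + A + F)
r(-7, 9)*1040 = (3/19 + 9 - 7)*1040 = (41/19)*1040 = 42640/19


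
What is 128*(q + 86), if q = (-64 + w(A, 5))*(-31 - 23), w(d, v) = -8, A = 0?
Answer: 508672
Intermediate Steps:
q = 3888 (q = (-64 - 8)*(-31 - 23) = -72*(-54) = 3888)
128*(q + 86) = 128*(3888 + 86) = 128*3974 = 508672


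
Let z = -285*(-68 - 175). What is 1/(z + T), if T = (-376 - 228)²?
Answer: 1/434071 ≈ 2.3038e-6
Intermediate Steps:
T = 364816 (T = (-604)² = 364816)
z = 69255 (z = -285*(-243) = 69255)
1/(z + T) = 1/(69255 + 364816) = 1/434071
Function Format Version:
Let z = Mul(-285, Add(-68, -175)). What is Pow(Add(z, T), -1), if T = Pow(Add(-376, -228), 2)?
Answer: Rational(1, 434071) ≈ 2.3038e-6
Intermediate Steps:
T = 364816 (T = Pow(-604, 2) = 364816)
z = 69255 (z = Mul(-285, -243) = 69255)
Pow(Add(z, T), -1) = Pow(Add(69255, 364816), -1) = Pow(434071, -1) = Rational(1, 434071)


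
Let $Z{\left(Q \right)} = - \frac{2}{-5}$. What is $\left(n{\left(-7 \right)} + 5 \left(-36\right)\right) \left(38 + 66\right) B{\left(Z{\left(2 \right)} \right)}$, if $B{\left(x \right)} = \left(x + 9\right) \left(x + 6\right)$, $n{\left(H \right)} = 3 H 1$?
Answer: $- \frac{31439616}{25} \approx -1.2576 \cdot 10^{6}$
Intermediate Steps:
$Z{\left(Q \right)} = \frac{2}{5}$ ($Z{\left(Q \right)} = \left(-2\right) \left(- \frac{1}{5}\right) = \frac{2}{5}$)
$n{\left(H \right)} = 3 H$
$B{\left(x \right)} = \left(6 + x\right) \left(9 + x\right)$ ($B{\left(x \right)} = \left(9 + x\right) \left(6 + x\right) = \left(6 + x\right) \left(9 + x\right)$)
$\left(n{\left(-7 \right)} + 5 \left(-36\right)\right) \left(38 + 66\right) B{\left(Z{\left(2 \right)} \right)} = \left(3 \left(-7\right) + 5 \left(-36\right)\right) \left(38 + 66\right) \left(54 + \left(\frac{2}{5}\right)^{2} + 15 \cdot \frac{2}{5}\right) = \left(-21 - 180\right) 104 \left(54 + \frac{4}{25} + 6\right) = \left(-201\right) 104 \cdot \frac{1504}{25} = \left(-20904\right) \frac{1504}{25} = - \frac{31439616}{25}$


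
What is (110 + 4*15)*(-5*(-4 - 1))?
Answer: 4250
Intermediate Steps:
(110 + 4*15)*(-5*(-4 - 1)) = (110 + 60)*(-5*(-5)) = 170*25 = 4250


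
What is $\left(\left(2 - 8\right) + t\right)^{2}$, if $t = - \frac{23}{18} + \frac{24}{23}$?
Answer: $\frac{6661561}{171396} \approx 38.867$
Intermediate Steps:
$t = - \frac{97}{414}$ ($t = \left(-23\right) \frac{1}{18} + 24 \cdot \frac{1}{23} = - \frac{23}{18} + \frac{24}{23} = - \frac{97}{414} \approx -0.2343$)
$\left(\left(2 - 8\right) + t\right)^{2} = \left(\left(2 - 8\right) - \frac{97}{414}\right)^{2} = \left(-6 - \frac{97}{414}\right)^{2} = \left(- \frac{2581}{414}\right)^{2} = \frac{6661561}{171396}$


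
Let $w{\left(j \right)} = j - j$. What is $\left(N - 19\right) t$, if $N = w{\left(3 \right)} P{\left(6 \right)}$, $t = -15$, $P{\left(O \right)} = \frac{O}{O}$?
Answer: $285$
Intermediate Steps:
$P{\left(O \right)} = 1$
$w{\left(j \right)} = 0$
$N = 0$ ($N = 0 \cdot 1 = 0$)
$\left(N - 19\right) t = \left(0 - 19\right) \left(-15\right) = \left(-19\right) \left(-15\right) = 285$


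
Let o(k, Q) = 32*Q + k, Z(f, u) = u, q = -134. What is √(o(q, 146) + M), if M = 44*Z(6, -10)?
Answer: √4098 ≈ 64.016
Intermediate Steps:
o(k, Q) = k + 32*Q
M = -440 (M = 44*(-10) = -440)
√(o(q, 146) + M) = √((-134 + 32*146) - 440) = √((-134 + 4672) - 440) = √(4538 - 440) = √4098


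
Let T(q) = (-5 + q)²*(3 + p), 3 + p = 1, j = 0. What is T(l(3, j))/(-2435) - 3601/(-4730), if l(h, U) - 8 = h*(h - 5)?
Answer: 1745173/2303510 ≈ 0.75762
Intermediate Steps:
p = -2 (p = -3 + 1 = -2)
l(h, U) = 8 + h*(-5 + h) (l(h, U) = 8 + h*(h - 5) = 8 + h*(-5 + h))
T(q) = (-5 + q)² (T(q) = (-5 + q)²*(3 - 2) = (-5 + q)²*1 = (-5 + q)²)
T(l(3, j))/(-2435) - 3601/(-4730) = (-5 + (8 + 3² - 5*3))²/(-2435) - 3601/(-4730) = (-5 + (8 + 9 - 15))²*(-1/2435) - 3601*(-1/4730) = (-5 + 2)²*(-1/2435) + 3601/4730 = (-3)²*(-1/2435) + 3601/4730 = 9*(-1/2435) + 3601/4730 = -9/2435 + 3601/4730 = 1745173/2303510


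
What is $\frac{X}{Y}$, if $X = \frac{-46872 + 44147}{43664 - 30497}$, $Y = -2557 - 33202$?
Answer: $\frac{2725}{470838753} \approx 5.7875 \cdot 10^{-6}$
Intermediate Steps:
$Y = -35759$ ($Y = -2557 - 33202 = -35759$)
$X = - \frac{2725}{13167} \approx -0.20696$
$\frac{X}{Y} = - \frac{2725}{13167 \left(-35759\right)} = \left(- \frac{2725}{13167}\right) \left(- \frac{1}{35759}\right) = \frac{2725}{470838753}$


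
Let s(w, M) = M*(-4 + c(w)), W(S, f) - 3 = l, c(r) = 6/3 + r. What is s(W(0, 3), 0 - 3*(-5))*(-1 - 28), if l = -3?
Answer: 870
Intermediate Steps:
c(r) = 2 + r (c(r) = 6*(1/3) + r = 2 + r)
W(S, f) = 0 (W(S, f) = 3 - 3 = 0)
s(w, M) = M*(-2 + w) (s(w, M) = M*(-4 + (2 + w)) = M*(-2 + w))
s(W(0, 3), 0 - 3*(-5))*(-1 - 28) = ((0 - 3*(-5))*(-2 + 0))*(-1 - 28) = ((0 + 15)*(-2))*(-29) = (15*(-2))*(-29) = -30*(-29) = 870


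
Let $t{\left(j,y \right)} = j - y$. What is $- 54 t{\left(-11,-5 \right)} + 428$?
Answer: $752$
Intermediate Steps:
$- 54 t{\left(-11,-5 \right)} + 428 = - 54 \left(-11 - -5\right) + 428 = - 54 \left(-11 + 5\right) + 428 = \left(-54\right) \left(-6\right) + 428 = 324 + 428 = 752$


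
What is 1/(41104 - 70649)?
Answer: -1/29545 ≈ -3.3847e-5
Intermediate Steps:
1/(41104 - 70649) = 1/(-29545) = -1/29545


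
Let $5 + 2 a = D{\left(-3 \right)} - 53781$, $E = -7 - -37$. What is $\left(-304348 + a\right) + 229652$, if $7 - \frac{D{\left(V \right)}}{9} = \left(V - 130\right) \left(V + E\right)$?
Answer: $-85398$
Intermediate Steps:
$E = 30$ ($E = -7 + 37 = 30$)
$D{\left(V \right)} = 63 - 9 \left(-130 + V\right) \left(30 + V\right)$ ($D{\left(V \right)} = 63 - 9 \left(V - 130\right) \left(V + 30\right) = 63 - 9 \left(-130 + V\right) \left(30 + V\right)$)
$a = -10702$ ($a = - \frac{5}{2} + \frac{\left(35163 - 9 \left(-3\right)^{2} + 900 \left(-3\right)\right) - 53781}{2} = - \frac{5}{2} + \frac{\left(35163 - 81 - 2700\right) - 53781}{2} = - \frac{5}{2} + \frac{32382 - 53781}{2} = - \frac{5}{2} + \frac{1}{2} \left(-21399\right) = - \frac{5}{2} - \frac{21399}{2} = -10702$)
$\left(-304348 + a\right) + 229652 = \left(-304348 - 10702\right) + 229652 = -315050 + 229652 = -85398$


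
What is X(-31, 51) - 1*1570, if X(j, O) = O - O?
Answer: -1570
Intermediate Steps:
X(j, O) = 0
X(-31, 51) - 1*1570 = 0 - 1*1570 = 0 - 1570 = -1570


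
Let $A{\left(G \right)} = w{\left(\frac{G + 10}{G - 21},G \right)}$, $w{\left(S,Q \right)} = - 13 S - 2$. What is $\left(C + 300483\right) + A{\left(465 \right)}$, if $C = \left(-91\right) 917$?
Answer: $\frac{96356921}{444} \approx 2.1702 \cdot 10^{5}$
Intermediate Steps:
$C = -83447$
$w{\left(S,Q \right)} = -2 - 13 S$
$A{\left(G \right)} = -2 - \frac{13 \left(10 + G\right)}{-21 + G}$ ($A{\left(G \right)} = -2 - 13 \frac{G + 10}{G - 21} = -2 - 13 \frac{10 + G}{-21 + G} = -2 - \frac{13 \left(10 + G\right)}{-21 + G}$)
$\left(C + 300483\right) + A{\left(465 \right)} = \left(-83447 + 300483\right) + \frac{-88 - 6975}{-21 + 465} = 217036 + \frac{-88 - 6975}{444} = 217036 + \frac{1}{444} \left(-7063\right) = 217036 - \frac{7063}{444} = \frac{96356921}{444}$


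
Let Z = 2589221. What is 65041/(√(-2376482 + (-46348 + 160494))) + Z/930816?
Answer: 2589221/930816 - 65041*I*√35349/282792 ≈ 2.7817 - 43.242*I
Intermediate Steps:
65041/(√(-2376482 + (-46348 + 160494))) + Z/930816 = 65041/(√(-2376482 + (-46348 + 160494))) + 2589221/930816 = 65041/(√(-2376482 + 114146)) + 2589221*(1/930816) = 65041/(√(-2262336)) + 2589221/930816 = 65041/((8*I*√35349)) + 2589221/930816 = 65041*(-I*√35349/282792) + 2589221/930816 = -65041*I*√35349/282792 + 2589221/930816 = 2589221/930816 - 65041*I*√35349/282792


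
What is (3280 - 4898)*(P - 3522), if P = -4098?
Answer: 12329160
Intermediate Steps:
(3280 - 4898)*(P - 3522) = (3280 - 4898)*(-4098 - 3522) = -1618*(-7620) = 12329160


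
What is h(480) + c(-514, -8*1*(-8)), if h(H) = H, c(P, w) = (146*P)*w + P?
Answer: -4802850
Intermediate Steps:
c(P, w) = P + 146*P*w (c(P, w) = 146*P*w + P = P + 146*P*w)
h(480) + c(-514, -8*1*(-8)) = 480 - 514*(1 + 146*(-8*1*(-8))) = 480 - 514*(1 + 146*(-8*(-8))) = 480 - 514*(1 + 146*64) = 480 - 514*(1 + 9344) = 480 - 514*9345 = 480 - 4803330 = -4802850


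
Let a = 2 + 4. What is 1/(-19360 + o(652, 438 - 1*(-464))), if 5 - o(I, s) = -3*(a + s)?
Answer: -1/16631 ≈ -6.0129e-5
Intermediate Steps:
a = 6
o(I, s) = 23 + 3*s (o(I, s) = 5 - (-3)*(6 + s) = 5 - (-18 - 3*s) = 5 + (18 + 3*s) = 23 + 3*s)
1/(-19360 + o(652, 438 - 1*(-464))) = 1/(-19360 + (23 + 3*(438 - 1*(-464)))) = 1/(-19360 + (23 + 3*(438 + 464))) = 1/(-19360 + (23 + 3*902)) = 1/(-19360 + (23 + 2706)) = 1/(-19360 + 2729) = 1/(-16631) = -1/16631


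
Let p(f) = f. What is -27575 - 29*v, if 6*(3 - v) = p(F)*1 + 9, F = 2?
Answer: -165653/6 ≈ -27609.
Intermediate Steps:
v = 7/6 (v = 3 - (2*1 + 9)/6 = 3 - (2 + 9)/6 = 3 - ⅙*11 = 3 - 11/6 = 7/6 ≈ 1.1667)
-27575 - 29*v = -27575 - 29*7/6 = -27575 - 1*203/6 = -27575 - 203/6 = -165653/6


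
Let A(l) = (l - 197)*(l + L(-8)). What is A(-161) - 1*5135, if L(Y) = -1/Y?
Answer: 209833/4 ≈ 52458.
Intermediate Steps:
A(l) = (-197 + l)*(1/8 + l) (A(l) = (l - 197)*(l - 1/(-8)) = (-197 + l)*(l - 1*(-1/8)) = (-197 + l)*(l + 1/8) = (-197 + l)*(1/8 + l))
A(-161) - 1*5135 = (-197/8 + (-161)**2 - 1575/8*(-161)) - 1*5135 = (-197/8 + 25921 + 253575/8) - 5135 = 230373/4 - 5135 = 209833/4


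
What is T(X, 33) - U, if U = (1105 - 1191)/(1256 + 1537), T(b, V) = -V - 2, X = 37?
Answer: -97669/2793 ≈ -34.969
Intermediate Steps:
T(b, V) = -2 - V
U = -86/2793 ≈ -0.030791
T(X, 33) - U = (-2 - 1*33) - 1*(-86/2793) = (-2 - 33) + 86/2793 = -35 + 86/2793 = -97669/2793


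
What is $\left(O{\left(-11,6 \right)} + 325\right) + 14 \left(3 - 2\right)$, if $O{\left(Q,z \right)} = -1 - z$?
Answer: $332$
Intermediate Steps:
$\left(O{\left(-11,6 \right)} + 325\right) + 14 \left(3 - 2\right) = \left(\left(-1 - 6\right) + 325\right) + 14 \left(3 - 2\right) = \left(-7 + 325\right) + 14 \cdot 1 = 318 + 14 = 332$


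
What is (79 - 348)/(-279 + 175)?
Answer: 269/104 ≈ 2.5865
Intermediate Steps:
(79 - 348)/(-279 + 175) = -269/(-104) = -269*(-1/104) = 269/104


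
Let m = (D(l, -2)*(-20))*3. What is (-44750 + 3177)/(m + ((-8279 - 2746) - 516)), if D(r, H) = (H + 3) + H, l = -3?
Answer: 41573/11481 ≈ 3.6210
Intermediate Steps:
D(r, H) = 3 + 2*H (D(r, H) = (3 + H) + H = 3 + 2*H)
m = 60 (m = ((3 + 2*(-2))*(-20))*3 = ((3 - 4)*(-20))*3 = -1*(-20)*3 = 20*3 = 60)
(-44750 + 3177)/(m + ((-8279 - 2746) - 516)) = (-44750 + 3177)/(60 + ((-8279 - 2746) - 516)) = -41573/(60 + (-11025 - 516)) = -41573/(60 - 11541) = -41573/(-11481) = -41573*(-1/11481) = 41573/11481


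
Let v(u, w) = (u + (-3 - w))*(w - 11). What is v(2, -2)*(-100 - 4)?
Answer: 1352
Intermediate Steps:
v(u, w) = (-11 + w)*(-3 + u - w) (v(u, w) = (-3 + u - w)*(-11 + w) = (-11 + w)*(-3 + u - w))
v(2, -2)*(-100 - 4) = (33 - 1*(-2)² - 11*2 + 8*(-2) + 2*(-2))*(-100 - 4) = (33 - 1*4 - 22 - 16 - 4)*(-104) = (33 - 4 - 22 - 16 - 4)*(-104) = -13*(-104) = 1352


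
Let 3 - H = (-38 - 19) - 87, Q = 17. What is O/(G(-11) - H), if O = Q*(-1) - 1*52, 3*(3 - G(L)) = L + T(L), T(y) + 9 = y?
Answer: 207/401 ≈ 0.51621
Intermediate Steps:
T(y) = -9 + y
G(L) = 6 - 2*L/3 (G(L) = 3 - (L + (-9 + L))/3 = 3 - (-9 + 2*L)/3 = 3 + (3 - 2*L/3) = 6 - 2*L/3)
O = -69 (O = 17*(-1) - 1*52 = -17 - 52 = -69)
H = 147 (H = 3 - ((-38 - 19) - 87) = 3 - (-57 - 87) = 3 - 1*(-144) = 3 + 144 = 147)
O/(G(-11) - H) = -69/((6 - ⅔*(-11)) - 1*147) = -69/((6 + 22/3) - 147) = -69/(40/3 - 147) = -69/(-401/3) = -3/401*(-69) = 207/401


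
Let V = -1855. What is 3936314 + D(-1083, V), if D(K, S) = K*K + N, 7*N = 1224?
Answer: 35765645/7 ≈ 5.1094e+6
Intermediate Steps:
N = 1224/7 (N = (⅐)*1224 = 1224/7 ≈ 174.86)
D(K, S) = 1224/7 + K² (D(K, S) = K*K + 1224/7 = K² + 1224/7 = 1224/7 + K²)
3936314 + D(-1083, V) = 3936314 + (1224/7 + (-1083)²) = 3936314 + (1224/7 + 1172889) = 3936314 + 8211447/7 = 35765645/7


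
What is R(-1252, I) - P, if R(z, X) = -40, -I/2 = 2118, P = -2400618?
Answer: 2400578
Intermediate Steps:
I = -4236 (I = -2*2118 = -4236)
R(-1252, I) - P = -40 - 1*(-2400618) = -40 + 2400618 = 2400578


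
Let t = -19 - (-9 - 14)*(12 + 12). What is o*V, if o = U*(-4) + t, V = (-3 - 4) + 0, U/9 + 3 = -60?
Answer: -19607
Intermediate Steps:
U = -567 (U = -27 + 9*(-60) = -27 - 540 = -567)
t = 533 (t = -19 - (-23)*24 = -19 - 1*(-552) = -19 + 552 = 533)
V = -7 (V = -7 + 0 = -7)
o = 2801 (o = -567*(-4) + 533 = 2268 + 533 = 2801)
o*V = 2801*(-7) = -19607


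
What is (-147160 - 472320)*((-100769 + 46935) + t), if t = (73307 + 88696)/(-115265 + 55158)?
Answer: 2004613889054680/60107 ≈ 3.3351e+10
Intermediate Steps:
t = -162003/60107 (t = 162003/(-60107) = 162003*(-1/60107) = -162003/60107 ≈ -2.6952)
(-147160 - 472320)*((-100769 + 46935) + t) = (-147160 - 472320)*((-100769 + 46935) - 162003/60107) = -619480*(-53834 - 162003/60107) = -619480*(-3235962241/60107) = 2004613889054680/60107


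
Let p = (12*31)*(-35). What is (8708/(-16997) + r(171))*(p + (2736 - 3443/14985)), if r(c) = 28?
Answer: -888901767544/3144445 ≈ -2.8269e+5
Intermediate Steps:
p = -13020 (p = 372*(-35) = -13020)
(8708/(-16997) + r(171))*(p + (2736 - 3443/14985)) = (8708/(-16997) + 28)*(-13020 + (2736 - 3443/14985)) = (8708*(-1/16997) + 28)*(-13020 + (2736 - 3443*1/14985)) = (-8708/16997 + 28)*(-13020 + (2736 - 3443/14985)) = 467208*(-13020 + 40995517/14985)/16997 = (467208/16997)*(-154109183/14985) = -888901767544/3144445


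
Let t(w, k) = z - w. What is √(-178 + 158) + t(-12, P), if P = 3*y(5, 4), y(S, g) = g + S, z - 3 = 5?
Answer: 20 + 2*I*√5 ≈ 20.0 + 4.4721*I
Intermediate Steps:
z = 8 (z = 3 + 5 = 8)
y(S, g) = S + g
P = 27 (P = 3*(5 + 4) = 3*9 = 27)
t(w, k) = 8 - w
√(-178 + 158) + t(-12, P) = √(-178 + 158) + (8 - 1*(-12)) = √(-20) + (8 + 12) = 2*I*√5 + 20 = 20 + 2*I*√5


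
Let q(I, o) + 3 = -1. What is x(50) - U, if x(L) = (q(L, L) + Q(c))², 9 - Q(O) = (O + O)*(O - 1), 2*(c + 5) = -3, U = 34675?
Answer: -104475/4 ≈ -26119.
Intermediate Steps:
c = -13/2 (c = -5 + (½)*(-3) = -5 - 3/2 = -13/2 ≈ -6.5000)
q(I, o) = -4 (q(I, o) = -3 - 1 = -4)
Q(O) = 9 - 2*O*(-1 + O) (Q(O) = 9 - (O + O)*(O - 1) = 9 - 2*O*(-1 + O))
x(L) = 34225/4 (x(L) = (-4 + (9 - 2*(-13/2)² + 2*(-13/2)))² = (-4 + (9 - 2*169/4 - 13))² = (-4 + (9 - 169/2 - 13))² = (-4 - 177/2)² = (-185/2)² = 34225/4)
x(50) - U = 34225/4 - 1*34675 = 34225/4 - 34675 = -104475/4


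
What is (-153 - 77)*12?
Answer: -2760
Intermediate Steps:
(-153 - 77)*12 = -230*12 = -2760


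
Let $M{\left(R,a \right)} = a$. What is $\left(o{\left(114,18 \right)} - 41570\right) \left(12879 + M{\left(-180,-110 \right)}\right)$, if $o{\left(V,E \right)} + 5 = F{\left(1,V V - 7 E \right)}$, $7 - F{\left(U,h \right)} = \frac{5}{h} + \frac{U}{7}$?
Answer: $- \frac{9563659285045}{18018} \approx -5.3078 \cdot 10^{8}$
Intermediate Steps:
$F{\left(U,h \right)} = 7 - \frac{5}{h} - \frac{U}{7}$ ($F{\left(U,h \right)} = 7 - \left(\frac{5}{h} + \frac{U}{7}\right) = 7 - \frac{5}{h} - \frac{U}{7}$)
$o{\left(V,E \right)} = \frac{13}{7} - \frac{5}{V^{2} - 7 E}$ ($o{\left(V,E \right)} = -5 - \left(- \frac{48}{7} + \frac{5}{V V - 7 E}\right) = -5 - \left(- \frac{48}{7} + \frac{5}{V^{2} - 7 E}\right) = -5 + \left(\frac{48}{7} - \frac{5}{V^{2} - 7 E}\right) = \frac{13}{7} - \frac{5}{V^{2} - 7 E}$)
$\left(o{\left(114,18 \right)} - 41570\right) \left(12879 + M{\left(-180,-110 \right)}\right) = \left(\frac{35 - 13 \cdot 114^{2} + 91 \cdot 18}{7 \left(- 114^{2} + 7 \cdot 18\right)} - 41570\right) \left(12879 - 110\right) = \left(\frac{35 - 168948 + 1638}{7 \left(\left(-1\right) 12996 + 126\right)} - 41570\right) 12769 = \left(\frac{35 - 168948 + 1638}{7 \left(-12996 + 126\right)} - 41570\right) 12769 = \left(\frac{1}{7} \frac{1}{-12870} \left(-167275\right) - 41570\right) 12769 = \left(\frac{1}{7} \left(- \frac{1}{12870}\right) \left(-167275\right) - 41570\right) 12769 = \left(\frac{33455}{18018} - 41570\right) 12769 = \left(- \frac{748974805}{18018}\right) 12769 = - \frac{9563659285045}{18018}$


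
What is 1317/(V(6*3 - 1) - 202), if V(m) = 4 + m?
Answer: -1317/181 ≈ -7.2762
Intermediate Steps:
1317/(V(6*3 - 1) - 202) = 1317/((4 + (6*3 - 1)) - 202) = 1317/((4 + (18 - 1)) - 202) = 1317/((4 + 17) - 202) = 1317/(21 - 202) = 1317/(-181) = -1/181*1317 = -1317/181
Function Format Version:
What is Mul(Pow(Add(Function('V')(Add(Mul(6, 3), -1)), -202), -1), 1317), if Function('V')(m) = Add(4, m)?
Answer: Rational(-1317, 181) ≈ -7.2762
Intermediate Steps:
Mul(Pow(Add(Function('V')(Add(Mul(6, 3), -1)), -202), -1), 1317) = Mul(Pow(Add(Add(4, Add(Mul(6, 3), -1)), -202), -1), 1317) = Mul(Pow(Add(Add(4, Add(18, -1)), -202), -1), 1317) = Mul(Pow(Add(Add(4, 17), -202), -1), 1317) = Mul(Pow(Add(21, -202), -1), 1317) = Mul(Pow(-181, -1), 1317) = Mul(Rational(-1, 181), 1317) = Rational(-1317, 181)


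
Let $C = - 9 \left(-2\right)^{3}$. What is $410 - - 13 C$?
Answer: $1346$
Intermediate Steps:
$C = 72$ ($C = \left(-9\right) \left(-8\right) = 72$)
$410 - - 13 C = 410 - \left(-13\right) 72 = 410 - -936 = 410 + 936 = 1346$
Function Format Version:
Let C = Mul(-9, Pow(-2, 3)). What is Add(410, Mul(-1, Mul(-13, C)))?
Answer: 1346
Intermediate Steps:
C = 72 (C = Mul(-9, -8) = 72)
Add(410, Mul(-1, Mul(-13, C))) = Add(410, Mul(-1, Mul(-13, 72))) = Add(410, Mul(-1, -936)) = Add(410, 936) = 1346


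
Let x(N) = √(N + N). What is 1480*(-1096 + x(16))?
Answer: -1622080 + 5920*√2 ≈ -1.6137e+6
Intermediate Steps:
x(N) = √2*√N (x(N) = √(2*N) = √2*√N)
1480*(-1096 + x(16)) = 1480*(-1096 + √2*√16) = 1480*(-1096 + √2*4) = 1480*(-1096 + 4*√2) = -1622080 + 5920*√2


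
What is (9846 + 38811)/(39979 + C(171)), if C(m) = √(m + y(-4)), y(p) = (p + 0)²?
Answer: 648419401/532773418 - 16219*√187/532773418 ≈ 1.2166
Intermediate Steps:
y(p) = p²
C(m) = √(16 + m) (C(m) = √(m + (-4)²) = √(m + 16) = √(16 + m))
(9846 + 38811)/(39979 + C(171)) = (9846 + 38811)/(39979 + √(16 + 171)) = 48657/(39979 + √187)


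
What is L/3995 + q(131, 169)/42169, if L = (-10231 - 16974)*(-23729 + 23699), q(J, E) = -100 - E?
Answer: 6883030939/33693031 ≈ 204.29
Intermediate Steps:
L = 816150 (L = -27205*(-30) = 816150)
L/3995 + q(131, 169)/42169 = 816150/3995 + (-100 - 1*169)/42169 = 816150*(1/3995) + (-100 - 169)*(1/42169) = 163230/799 - 269*1/42169 = 163230/799 - 269/42169 = 6883030939/33693031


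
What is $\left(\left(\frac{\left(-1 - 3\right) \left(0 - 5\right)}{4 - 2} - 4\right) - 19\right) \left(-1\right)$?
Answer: $13$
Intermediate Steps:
$\left(\left(\frac{\left(-1 - 3\right) \left(0 - 5\right)}{4 - 2} - 4\right) - 19\right) \left(-1\right) = \left(\left(\frac{\left(-4\right) \left(-5\right)}{2} - 4\right) - 19\right) \left(-1\right) = \left(\left(20 \cdot \frac{1}{2} - 4\right) - 19\right) \left(-1\right) = \left(\left(10 - 4\right) - 19\right) \left(-1\right) = \left(6 - 19\right) \left(-1\right) = \left(-13\right) \left(-1\right) = 13$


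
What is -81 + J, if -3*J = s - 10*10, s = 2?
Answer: -145/3 ≈ -48.333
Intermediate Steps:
J = 98/3 (J = -(2 - 10*10)/3 = -(2 - 100)/3 = -⅓*(-98) = 98/3 ≈ 32.667)
-81 + J = -81 + 98/3 = -145/3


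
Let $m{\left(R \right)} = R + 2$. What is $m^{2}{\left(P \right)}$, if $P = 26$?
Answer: $784$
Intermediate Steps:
$m{\left(R \right)} = 2 + R$
$m^{2}{\left(P \right)} = \left(2 + 26\right)^{2} = 28^{2} = 784$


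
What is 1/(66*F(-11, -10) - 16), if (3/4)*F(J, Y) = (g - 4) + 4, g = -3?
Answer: -1/280 ≈ -0.0035714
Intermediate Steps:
F(J, Y) = -4 (F(J, Y) = 4*((-3 - 4) + 4)/3 = 4*(-7 + 4)/3 = (4/3)*(-3) = -4)
1/(66*F(-11, -10) - 16) = 1/(66*(-4) - 16) = 1/(-264 - 16) = 1/(-280) = -1/280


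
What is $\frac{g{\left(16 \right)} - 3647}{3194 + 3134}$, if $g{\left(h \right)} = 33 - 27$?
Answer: $- \frac{3641}{6328} \approx -0.57538$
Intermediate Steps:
$g{\left(h \right)} = 6$
$\frac{g{\left(16 \right)} - 3647}{3194 + 3134} = \frac{6 - 3647}{3194 + 3134} = - \frac{3641}{6328}$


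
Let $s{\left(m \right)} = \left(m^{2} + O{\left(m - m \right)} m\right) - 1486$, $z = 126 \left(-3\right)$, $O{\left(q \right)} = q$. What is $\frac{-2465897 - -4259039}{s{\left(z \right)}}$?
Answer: $\frac{896571}{70699} \approx 12.682$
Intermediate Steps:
$z = -378$
$s{\left(m \right)} = -1486 + m^{2}$ ($s{\left(m \right)} = \left(m^{2} + \left(m - m\right) m\right) - 1486 = \left(m^{2} + 0 m\right) - 1486 = \left(m^{2} + 0\right) - 1486 = m^{2} - 1486 = -1486 + m^{2}$)
$\frac{-2465897 - -4259039}{s{\left(z \right)}} = \frac{-2465897 - -4259039}{-1486 + \left(-378\right)^{2}} = \frac{-2465897 + 4259039}{-1486 + 142884} = \frac{1793142}{141398} = 1793142 \cdot \frac{1}{141398} = \frac{896571}{70699}$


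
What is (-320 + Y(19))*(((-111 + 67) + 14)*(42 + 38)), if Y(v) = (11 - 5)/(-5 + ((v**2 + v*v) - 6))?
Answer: 60670400/79 ≈ 7.6798e+5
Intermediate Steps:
Y(v) = 6/(-11 + 2*v**2) (Y(v) = 6/(-5 + ((v**2 + v**2) - 6)) = 6/(-5 + (2*v**2 - 6)) = 6/(-5 + (-6 + 2*v**2)) = 6/(-11 + 2*v**2))
(-320 + Y(19))*(((-111 + 67) + 14)*(42 + 38)) = (-320 + 6/(-11 + 2*19**2))*(((-111 + 67) + 14)*(42 + 38)) = (-320 + 6/(-11 + 2*361))*((-44 + 14)*80) = (-320 + 6/(-11 + 722))*(-30*80) = (-320 + 6/711)*(-2400) = (-320 + 6*(1/711))*(-2400) = (-320 + 2/237)*(-2400) = -75838/237*(-2400) = 60670400/79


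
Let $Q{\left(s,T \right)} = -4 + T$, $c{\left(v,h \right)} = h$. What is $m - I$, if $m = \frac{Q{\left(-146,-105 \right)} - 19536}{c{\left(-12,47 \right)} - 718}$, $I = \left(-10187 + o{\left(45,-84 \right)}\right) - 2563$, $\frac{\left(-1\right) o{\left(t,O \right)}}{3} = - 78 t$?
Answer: $\frac{1509265}{671} \approx 2249.3$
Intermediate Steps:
$o{\left(t,O \right)} = 234 t$ ($o{\left(t,O \right)} = - 3 \left(- 78 t\right) = 234 t$)
$I = -2220$ ($I = \left(-10187 + 234 \cdot 45\right) - 2563 = \left(-10187 + 10530\right) - 2563 = 343 - 2563 = -2220$)
$m = \frac{19645}{671}$ ($m = \frac{\left(-4 - 105\right) - 19536}{47 - 718} = \frac{-109 - 19536}{-671} = \left(-19645\right) \left(- \frac{1}{671}\right) = \frac{19645}{671} \approx 29.277$)
$m - I = \frac{19645}{671} - -2220 = \frac{19645}{671} + 2220 = \frac{1509265}{671}$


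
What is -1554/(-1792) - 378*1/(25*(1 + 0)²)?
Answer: -45609/3200 ≈ -14.253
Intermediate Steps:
-1554/(-1792) - 378*1/(25*(1 + 0)²) = -1554*(-1/1792) - 378/((1*5)²) = 111/128 - 378/(5²) = 111/128 - 378/25 = -45609/3200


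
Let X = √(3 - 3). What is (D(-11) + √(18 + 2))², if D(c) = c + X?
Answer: 141 - 44*√5 ≈ 42.613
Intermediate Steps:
X = 0 (X = √0 = 0)
D(c) = c (D(c) = c + 0 = c)
(D(-11) + √(18 + 2))² = (-11 + √(18 + 2))² = (-11 + √20)² = (-11 + 2*√5)²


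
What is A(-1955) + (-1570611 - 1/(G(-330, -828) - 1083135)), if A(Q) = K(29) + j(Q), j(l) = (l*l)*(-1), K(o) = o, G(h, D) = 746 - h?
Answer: -5835118937812/1082059 ≈ -5.3926e+6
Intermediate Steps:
j(l) = -l² (j(l) = l²*(-1) = -l²)
A(Q) = 29 - Q²
A(-1955) + (-1570611 - 1/(G(-330, -828) - 1083135)) = (29 - 1*(-1955)²) + (-1570611 - 1/((746 - 1*(-330)) - 1083135)) = (29 - 1*3822025) + (-1570611 - 1/((746 + 330) - 1083135)) = (29 - 3822025) + (-1570611 - 1/(1076 - 1083135)) = -3821996 + (-1570611 - 1/(-1082059)) = -3821996 + (-1570611 - 1*(-1/1082059)) = -3821996 + (-1570611 + 1/1082059) = -3821996 - 1699493768048/1082059 = -5835118937812/1082059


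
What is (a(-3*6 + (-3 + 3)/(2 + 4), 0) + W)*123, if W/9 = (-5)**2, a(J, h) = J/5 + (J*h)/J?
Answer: 136161/5 ≈ 27232.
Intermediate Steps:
a(J, h) = h + J/5 (a(J, h) = J*(1/5) + h = J/5 + h = h + J/5)
W = 225 (W = 9*(-5)**2 = 9*25 = 225)
(a(-3*6 + (-3 + 3)/(2 + 4), 0) + W)*123 = ((0 + (-3*6 + (-3 + 3)/(2 + 4))/5) + 225)*123 = ((0 + (-18 + 0/6)/5) + 225)*123 = ((0 + (-18 + 0*(1/6))/5) + 225)*123 = ((0 + (-18 + 0)/5) + 225)*123 = ((0 + (1/5)*(-18)) + 225)*123 = ((0 - 18/5) + 225)*123 = (-18/5 + 225)*123 = (1107/5)*123 = 136161/5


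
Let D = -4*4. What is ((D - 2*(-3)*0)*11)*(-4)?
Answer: 704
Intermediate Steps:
D = -16
((D - 2*(-3)*0)*11)*(-4) = ((-16 - 2*(-3)*0)*11)*(-4) = ((-16 - (-6)*0)*11)*(-4) = ((-16 - 1*0)*11)*(-4) = ((-16 + 0)*11)*(-4) = -16*11*(-4) = -176*(-4) = 704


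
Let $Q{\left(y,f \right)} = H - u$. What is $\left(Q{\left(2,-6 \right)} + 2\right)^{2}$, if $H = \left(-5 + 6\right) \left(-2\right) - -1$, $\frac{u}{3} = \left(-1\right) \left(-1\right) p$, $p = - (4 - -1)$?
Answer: $256$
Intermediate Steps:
$p = -5$ ($p = - (4 + 1) = \left(-1\right) 5 = -5$)
$u = -15$ ($u = 3 \left(-1\right) \left(-1\right) \left(-5\right) = 3 \cdot 1 \left(-5\right) = 3 \left(-5\right) = -15$)
$H = -1$ ($H = 1 \left(-2\right) + 1 = -2 + 1 = -1$)
$Q{\left(y,f \right)} = 14$ ($Q{\left(y,f \right)} = -1 - -15 = -1 + 15 = 14$)
$\left(Q{\left(2,-6 \right)} + 2\right)^{2} = \left(14 + 2\right)^{2} = 16^{2} = 256$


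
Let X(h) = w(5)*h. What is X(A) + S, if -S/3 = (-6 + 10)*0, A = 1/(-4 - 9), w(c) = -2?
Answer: 2/13 ≈ 0.15385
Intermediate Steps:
A = -1/13 (A = 1/(-13) = -1/13 ≈ -0.076923)
S = 0 (S = -3*(-6 + 10)*0 = -12*0 = -3*0 = 0)
X(h) = -2*h
X(A) + S = -2*(-1/13) + 0 = 2/13 + 0 = 2/13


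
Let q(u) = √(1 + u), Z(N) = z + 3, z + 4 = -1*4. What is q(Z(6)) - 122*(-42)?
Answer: 5124 + 2*I ≈ 5124.0 + 2.0*I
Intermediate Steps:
z = -8 (z = -4 - 1*4 = -4 - 4 = -8)
Z(N) = -5 (Z(N) = -8 + 3 = -5)
q(Z(6)) - 122*(-42) = √(1 - 5) - 122*(-42) = √(-4) + 5124 = 2*I + 5124 = 5124 + 2*I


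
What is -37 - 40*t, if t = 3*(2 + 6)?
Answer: -997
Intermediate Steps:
t = 24 (t = 3*8 = 24)
-37 - 40*t = -37 - 40*24 = -37 - 960 = -997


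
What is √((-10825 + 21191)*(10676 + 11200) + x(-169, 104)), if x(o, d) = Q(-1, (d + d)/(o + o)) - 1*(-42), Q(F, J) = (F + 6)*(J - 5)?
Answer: √38323560457/13 ≈ 15059.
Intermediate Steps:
Q(F, J) = (-5 + J)*(6 + F) (Q(F, J) = (6 + F)*(-5 + J) = (-5 + J)*(6 + F))
x(o, d) = 17 + 5*d/o (x(o, d) = (-30 - 5*(-1) + 6*((d + d)/(o + o)) - (d + d)/(o + o)) - 1*(-42) = (-30 + 5 + 6*((2*d)/((2*o))) - 2*d/(2*o)) + 42 = (-30 + 5 + 6*((2*d)*(1/(2*o))) - 2*d*1/(2*o)) + 42 = (-30 + 5 + 6*(d/o) - d/o) + 42 = (-30 + 5 + 6*d/o - d/o) + 42 = (-25 + 5*d/o) + 42 = 17 + 5*d/o)
√((-10825 + 21191)*(10676 + 11200) + x(-169, 104)) = √((-10825 + 21191)*(10676 + 11200) + (17 + 5*104/(-169))) = √(10366*21876 + (17 + 5*104*(-1/169))) = √(226766616 + (17 - 40/13)) = √(226766616 + 181/13) = √(2947966189/13) = √38323560457/13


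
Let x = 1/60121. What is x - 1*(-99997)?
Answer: 6011919638/60121 ≈ 99997.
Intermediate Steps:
x = 1/60121 ≈ 1.6633e-5
x - 1*(-99997) = 1/60121 - 1*(-99997) = 1/60121 + 99997 = 6011919638/60121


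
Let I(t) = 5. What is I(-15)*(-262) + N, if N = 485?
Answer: -825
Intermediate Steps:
I(-15)*(-262) + N = 5*(-262) + 485 = -1310 + 485 = -825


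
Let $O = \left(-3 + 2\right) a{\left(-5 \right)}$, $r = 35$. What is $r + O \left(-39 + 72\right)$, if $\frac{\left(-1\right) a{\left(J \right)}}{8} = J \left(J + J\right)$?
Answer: $13235$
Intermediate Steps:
$a{\left(J \right)} = - 16 J^{2}$ ($a{\left(J \right)} = - 8 J \left(J + J\right) = - 8 J 2 J = - 8 \cdot 2 J^{2} = - 16 J^{2}$)
$O = 400$ ($O = \left(-3 + 2\right) \left(- 16 \left(-5\right)^{2}\right) = - \left(-16\right) 25 = \left(-1\right) \left(-400\right) = 400$)
$r + O \left(-39 + 72\right) = 35 + 400 \left(-39 + 72\right) = 35 + 400 \cdot 33 = 35 + 13200 = 13235$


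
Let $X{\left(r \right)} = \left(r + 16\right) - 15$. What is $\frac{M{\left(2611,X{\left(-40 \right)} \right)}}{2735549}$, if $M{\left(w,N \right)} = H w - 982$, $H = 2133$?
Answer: $\frac{5568281}{2735549} \approx 2.0355$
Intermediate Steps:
$X{\left(r \right)} = 1 + r$ ($X{\left(r \right)} = \left(16 + r\right) - 15 = 1 + r$)
$M{\left(w,N \right)} = -982 + 2133 w$ ($M{\left(w,N \right)} = 2133 w - 982 = -982 + 2133 w$)
$\frac{M{\left(2611,X{\left(-40 \right)} \right)}}{2735549} = \frac{-982 + 2133 \cdot 2611}{2735549} = \left(-982 + 5569263\right) \frac{1}{2735549} = 5568281 \cdot \frac{1}{2735549} = \frac{5568281}{2735549}$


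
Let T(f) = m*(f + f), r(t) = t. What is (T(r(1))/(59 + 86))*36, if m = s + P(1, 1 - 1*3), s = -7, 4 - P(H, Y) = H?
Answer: -288/145 ≈ -1.9862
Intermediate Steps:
P(H, Y) = 4 - H
m = -4 (m = -7 + (4 - 1*1) = -7 + (4 - 1) = -7 + 3 = -4)
T(f) = -8*f (T(f) = -4*(f + f) = -8*f)
(T(r(1))/(59 + 86))*36 = ((-8*1)/(59 + 86))*36 = -8/145*36 = -288/145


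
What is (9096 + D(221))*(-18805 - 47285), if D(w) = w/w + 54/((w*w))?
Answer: -29364225242790/48841 ≈ -6.0122e+8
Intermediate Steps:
D(w) = 1 + 54/w² (D(w) = 1 + 54/(w²) = 1 + 54/w²)
(9096 + D(221))*(-18805 - 47285) = (9096 + (1 + 54/221²))*(-18805 - 47285) = (9096 + (1 + 54*(1/48841)))*(-66090) = (9096 + (1 + 54/48841))*(-66090) = (9096 + 48895/48841)*(-66090) = (444306631/48841)*(-66090) = -29364225242790/48841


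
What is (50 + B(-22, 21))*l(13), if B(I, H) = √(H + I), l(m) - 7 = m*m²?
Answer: 110200 + 2204*I ≈ 1.102e+5 + 2204.0*I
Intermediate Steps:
l(m) = 7 + m³ (l(m) = 7 + m*m² = 7 + m³)
(50 + B(-22, 21))*l(13) = (50 + √(21 - 22))*(7 + 13³) = (50 + √(-1))*(7 + 2197) = (50 + I)*2204 = 110200 + 2204*I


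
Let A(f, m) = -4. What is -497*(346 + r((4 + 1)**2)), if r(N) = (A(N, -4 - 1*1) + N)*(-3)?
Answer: -140651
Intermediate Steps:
r(N) = 12 - 3*N (r(N) = (-4 + N)*(-3) = 12 - 3*N)
-497*(346 + r((4 + 1)**2)) = -497*(346 + (12 - 3*(4 + 1)**2)) = -497*(346 + (12 - 3*5**2)) = -497*(346 + (12 - 3*25)) = -497*(346 + (12 - 75)) = -497*(346 - 63) = -497*283 = -140651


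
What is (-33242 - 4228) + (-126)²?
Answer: -21594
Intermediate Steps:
(-33242 - 4228) + (-126)² = -37470 + 15876 = -21594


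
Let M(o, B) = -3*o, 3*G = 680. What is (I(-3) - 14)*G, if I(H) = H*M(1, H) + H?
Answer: -5440/3 ≈ -1813.3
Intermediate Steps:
G = 680/3 (G = (⅓)*680 = 680/3 ≈ 226.67)
I(H) = -2*H (I(H) = H*(-3*1) + H = H*(-3) + H = -3*H + H = -2*H)
(I(-3) - 14)*G = (-2*(-3) - 14)*(680/3) = (6 - 14)*(680/3) = -8*680/3 = -5440/3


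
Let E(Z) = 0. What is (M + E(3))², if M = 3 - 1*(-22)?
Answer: 625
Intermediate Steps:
M = 25 (M = 3 + 22 = 25)
(M + E(3))² = (25 + 0)² = 25² = 625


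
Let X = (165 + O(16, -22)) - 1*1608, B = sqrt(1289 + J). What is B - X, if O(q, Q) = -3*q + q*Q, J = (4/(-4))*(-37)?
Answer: 1843 + sqrt(1326) ≈ 1879.4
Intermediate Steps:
J = 37 (J = (4*(-1/4))*(-37) = -1*(-37) = 37)
O(q, Q) = -3*q + Q*q
B = sqrt(1326) (B = sqrt(1289 + 37) = sqrt(1326) ≈ 36.414)
X = -1843 (X = (165 + 16*(-3 - 22)) - 1*1608 = (165 + 16*(-25)) - 1608 = (165 - 400) - 1608 = -235 - 1608 = -1843)
B - X = sqrt(1326) - 1*(-1843) = sqrt(1326) + 1843 = 1843 + sqrt(1326)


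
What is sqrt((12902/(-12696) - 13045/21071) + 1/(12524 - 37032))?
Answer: 131*I*sqrt(7561988364539631)/8908039173 ≈ 1.2788*I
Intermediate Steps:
sqrt((12902/(-12696) - 13045/21071) + 1/(12524 - 37032)) = sqrt((12902*(-1/12696) - 13045*1/21071) + 1/(-24508)) = sqrt((-6451/6348 - 13045/21071) - 1/24508) = sqrt(-218738681/133758708 - 1/24508) = sqrt(-335061334541/204884900979) = 131*I*sqrt(7561988364539631)/8908039173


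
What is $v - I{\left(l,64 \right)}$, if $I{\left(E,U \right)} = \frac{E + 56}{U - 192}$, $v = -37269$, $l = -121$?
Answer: $- \frac{4770497}{128} \approx -37270.0$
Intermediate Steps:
$I{\left(E,U \right)} = \frac{56 + E}{-192 + U}$
$v - I{\left(l,64 \right)} = -37269 - \frac{56 - 121}{-192 + 64} = -37269 - \frac{1}{-128} \left(-65\right) = -37269 - \left(- \frac{1}{128}\right) \left(-65\right) = -37269 - \frac{65}{128} = - \frac{4770497}{128}$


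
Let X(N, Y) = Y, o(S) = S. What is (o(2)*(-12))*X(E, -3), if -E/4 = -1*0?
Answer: 72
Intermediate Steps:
E = 0 (E = -(-4)*0 = -4*0 = 0)
(o(2)*(-12))*X(E, -3) = (2*(-12))*(-3) = -24*(-3) = 72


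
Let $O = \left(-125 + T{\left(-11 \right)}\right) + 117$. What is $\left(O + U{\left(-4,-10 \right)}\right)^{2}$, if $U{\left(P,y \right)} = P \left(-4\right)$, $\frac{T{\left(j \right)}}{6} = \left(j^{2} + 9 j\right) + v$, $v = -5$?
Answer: $12100$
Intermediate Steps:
$T{\left(j \right)} = -30 + 6 j^{2} + 54 j$ ($T{\left(j \right)} = 6 \left(\left(j^{2} + 9 j\right) - 5\right) = 6 \left(-5 + j^{2} + 9 j\right) = -30 + 6 j^{2} + 54 j$)
$U{\left(P,y \right)} = - 4 P$
$O = 94$ ($O = \left(-125 + \left(-30 + 6 \left(-11\right)^{2} + 54 \left(-11\right)\right)\right) + 117 = \left(-125 - -102\right) + 117 = \left(-125 + 102\right) + 117 = -23 + 117 = 94$)
$\left(O + U{\left(-4,-10 \right)}\right)^{2} = \left(94 - -16\right)^{2} = \left(94 + 16\right)^{2} = 110^{2} = 12100$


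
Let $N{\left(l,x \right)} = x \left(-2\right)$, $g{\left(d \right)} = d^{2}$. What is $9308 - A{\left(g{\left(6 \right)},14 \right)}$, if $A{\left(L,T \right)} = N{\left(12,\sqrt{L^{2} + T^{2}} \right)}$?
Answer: $9308 + 4 \sqrt{373} \approx 9385.3$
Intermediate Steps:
$N{\left(l,x \right)} = - 2 x$
$A{\left(L,T \right)} = - 2 \sqrt{L^{2} + T^{2}}$
$9308 - A{\left(g{\left(6 \right)},14 \right)} = 9308 - - 2 \sqrt{\left(6^{2}\right)^{2} + 14^{2}} = 9308 - - 2 \sqrt{36^{2} + 196} = 9308 - - 2 \sqrt{1296 + 196} = 9308 - - 2 \sqrt{1492} = 9308 - - 2 \cdot 2 \sqrt{373} = 9308 - - 4 \sqrt{373} = 9308 + 4 \sqrt{373}$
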